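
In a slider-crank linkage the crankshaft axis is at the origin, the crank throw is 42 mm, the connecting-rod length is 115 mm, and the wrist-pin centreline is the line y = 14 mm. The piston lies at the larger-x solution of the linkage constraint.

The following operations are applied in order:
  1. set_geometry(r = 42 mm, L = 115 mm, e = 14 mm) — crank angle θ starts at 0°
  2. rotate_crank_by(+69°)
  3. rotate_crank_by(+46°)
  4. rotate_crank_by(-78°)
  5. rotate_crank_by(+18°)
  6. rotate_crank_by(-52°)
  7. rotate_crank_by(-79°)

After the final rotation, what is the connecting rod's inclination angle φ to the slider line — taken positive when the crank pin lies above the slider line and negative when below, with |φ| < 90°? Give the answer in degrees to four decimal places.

-28.4315

set_geometry: r = 42 mm, L = 115 mm, e = 14 mm; θ ← 0°
rotate_crank_by(+69°): θ ← 0° +69° = 69°
rotate_crank_by(+46°): θ ← 69° +46° = 115°
rotate_crank_by(-78°): θ ← 115° -78° = 37°
rotate_crank_by(+18°): θ ← 37° +18° = 55°
rotate_crank_by(-52°): θ ← 55° -52° = 3°
rotate_crank_by(-79°): θ ← 3° -79° = -76°
crank pin P = (r cos θ, r sin θ) = (10.160720, -40.752421)
h = r sin θ − e = -40.752421 − 14 = -54.752421
sin φ = h / L = -54.752421 / 115 = -0.47610800
φ = arcsin(-0.47610800) = -28.431517°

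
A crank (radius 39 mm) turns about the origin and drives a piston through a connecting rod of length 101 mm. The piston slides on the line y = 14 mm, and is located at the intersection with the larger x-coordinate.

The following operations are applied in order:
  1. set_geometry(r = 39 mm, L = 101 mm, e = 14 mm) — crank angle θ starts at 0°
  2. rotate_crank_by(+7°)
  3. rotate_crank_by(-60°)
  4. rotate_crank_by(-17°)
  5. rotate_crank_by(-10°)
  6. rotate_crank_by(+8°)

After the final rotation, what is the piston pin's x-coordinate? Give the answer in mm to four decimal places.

99.1762

set_geometry: r = 39 mm, L = 101 mm, e = 14 mm; θ ← 0°
rotate_crank_by(+7°): θ ← 0° +7° = 7°
rotate_crank_by(-60°): θ ← 7° -60° = -53°
rotate_crank_by(-17°): θ ← -53° -17° = -70°
rotate_crank_by(-10°): θ ← -70° -10° = -80°
rotate_crank_by(+8°): θ ← -80° +8° = -72°
crank pin P = (r cos θ, r sin θ) = (12.051663, -37.091204)
h = r sin θ − e = -37.091204 − 14 = -51.091204
x = r cos θ + √(L² − h²) = 12.051663 + √(10201.0 − 2610.3111) = 12.051663 + 87.124559 = 99.176222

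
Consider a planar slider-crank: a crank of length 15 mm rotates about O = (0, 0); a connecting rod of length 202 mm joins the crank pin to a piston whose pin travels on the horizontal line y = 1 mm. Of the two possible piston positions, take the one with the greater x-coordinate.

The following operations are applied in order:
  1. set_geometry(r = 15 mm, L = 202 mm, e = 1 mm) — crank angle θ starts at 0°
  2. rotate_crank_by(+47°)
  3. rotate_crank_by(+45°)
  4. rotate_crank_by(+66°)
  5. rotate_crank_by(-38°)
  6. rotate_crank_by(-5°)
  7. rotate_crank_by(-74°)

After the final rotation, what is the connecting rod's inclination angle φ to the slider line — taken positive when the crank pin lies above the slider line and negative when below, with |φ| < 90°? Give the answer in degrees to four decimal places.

set_geometry: r = 15 mm, L = 202 mm, e = 1 mm; θ ← 0°
rotate_crank_by(+47°): θ ← 0° +47° = 47°
rotate_crank_by(+45°): θ ← 47° +45° = 92°
rotate_crank_by(+66°): θ ← 92° +66° = 158°
rotate_crank_by(-38°): θ ← 158° -38° = 120°
rotate_crank_by(-5°): θ ← 120° -5° = 115°
rotate_crank_by(-74°): θ ← 115° -74° = 41°
crank pin P = (r cos θ, r sin θ) = (11.320644, 9.840885)
h = r sin θ − e = 9.840885 − 1 = 8.840885
sin φ = h / L = 8.840885 / 202 = 0.04376676
φ = arcsin(0.04376676) = 2.508452°

2.5085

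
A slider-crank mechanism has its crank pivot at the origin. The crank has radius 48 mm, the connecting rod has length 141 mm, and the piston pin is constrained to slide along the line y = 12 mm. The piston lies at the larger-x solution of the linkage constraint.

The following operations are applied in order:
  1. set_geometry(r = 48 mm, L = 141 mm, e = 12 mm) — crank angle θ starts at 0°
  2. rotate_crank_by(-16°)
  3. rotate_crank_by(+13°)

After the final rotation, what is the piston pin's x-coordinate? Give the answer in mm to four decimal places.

188.1854

set_geometry: r = 48 mm, L = 141 mm, e = 12 mm; θ ← 0°
rotate_crank_by(-16°): θ ← 0° -16° = -16°
rotate_crank_by(+13°): θ ← -16° +13° = -3°
crank pin P = (r cos θ, r sin θ) = (47.934218, -2.512126)
h = r sin θ − e = -2.512126 − 12 = -14.512126
x = r cos θ + √(L² − h²) = 47.934218 + √(19881.0 − 210.6018) = 47.934218 + 140.251197 = 188.185414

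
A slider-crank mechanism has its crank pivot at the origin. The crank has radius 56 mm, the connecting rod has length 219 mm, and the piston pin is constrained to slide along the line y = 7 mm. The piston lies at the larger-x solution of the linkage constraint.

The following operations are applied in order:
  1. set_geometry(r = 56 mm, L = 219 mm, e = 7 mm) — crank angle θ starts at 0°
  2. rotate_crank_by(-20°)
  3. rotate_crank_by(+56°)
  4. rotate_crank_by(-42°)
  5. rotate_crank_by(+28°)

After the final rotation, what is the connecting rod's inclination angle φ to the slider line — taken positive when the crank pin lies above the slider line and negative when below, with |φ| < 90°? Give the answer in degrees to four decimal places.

set_geometry: r = 56 mm, L = 219 mm, e = 7 mm; θ ← 0°
rotate_crank_by(-20°): θ ← 0° -20° = -20°
rotate_crank_by(+56°): θ ← -20° +56° = 36°
rotate_crank_by(-42°): θ ← 36° -42° = -6°
rotate_crank_by(+28°): θ ← -6° +28° = 22°
crank pin P = (r cos θ, r sin θ) = (51.922296, 20.977969)
h = r sin θ − e = 20.977969 − 7 = 13.977969
sin φ = h / L = 13.977969 / 219 = 0.06382634
φ = arcsin(0.06382634) = 3.659468°

3.6595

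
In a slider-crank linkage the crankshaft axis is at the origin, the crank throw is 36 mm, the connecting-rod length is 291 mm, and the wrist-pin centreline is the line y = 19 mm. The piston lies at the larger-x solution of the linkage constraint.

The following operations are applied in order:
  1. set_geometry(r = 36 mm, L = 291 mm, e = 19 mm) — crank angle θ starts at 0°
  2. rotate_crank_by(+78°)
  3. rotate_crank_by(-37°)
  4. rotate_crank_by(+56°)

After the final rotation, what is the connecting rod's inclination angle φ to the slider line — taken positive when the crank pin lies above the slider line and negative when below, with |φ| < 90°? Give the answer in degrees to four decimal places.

set_geometry: r = 36 mm, L = 291 mm, e = 19 mm; θ ← 0°
rotate_crank_by(+78°): θ ← 0° +78° = 78°
rotate_crank_by(-37°): θ ← 78° -37° = 41°
rotate_crank_by(+56°): θ ← 41° +56° = 97°
crank pin P = (r cos θ, r sin θ) = (-4.387296, 35.731661)
h = r sin θ − e = 35.731661 − 19 = 16.731661
sin φ = h / L = 16.731661 / 291 = 0.05749712
φ = arcsin(0.05749712) = 3.296160°

3.2962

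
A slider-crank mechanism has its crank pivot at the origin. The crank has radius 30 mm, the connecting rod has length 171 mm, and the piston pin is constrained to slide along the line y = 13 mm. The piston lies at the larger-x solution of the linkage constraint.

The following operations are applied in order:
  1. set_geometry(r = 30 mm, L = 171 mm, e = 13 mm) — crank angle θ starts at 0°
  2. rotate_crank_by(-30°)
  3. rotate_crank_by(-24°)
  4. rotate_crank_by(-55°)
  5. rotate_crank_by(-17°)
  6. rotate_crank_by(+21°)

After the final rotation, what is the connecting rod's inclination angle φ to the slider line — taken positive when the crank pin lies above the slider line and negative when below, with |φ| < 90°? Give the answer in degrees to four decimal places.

-14.2104

set_geometry: r = 30 mm, L = 171 mm, e = 13 mm; θ ← 0°
rotate_crank_by(-30°): θ ← 0° -30° = -30°
rotate_crank_by(-24°): θ ← -30° -24° = -54°
rotate_crank_by(-55°): θ ← -54° -55° = -109°
rotate_crank_by(-17°): θ ← -109° -17° = -126°
rotate_crank_by(+21°): θ ← -126° +21° = -105°
crank pin P = (r cos θ, r sin θ) = (-7.764571, -28.977775)
h = r sin θ − e = -28.977775 − 13 = -41.977775
sin φ = h / L = -41.977775 / 171 = -0.24548406
φ = arcsin(-0.24548406) = -14.210442°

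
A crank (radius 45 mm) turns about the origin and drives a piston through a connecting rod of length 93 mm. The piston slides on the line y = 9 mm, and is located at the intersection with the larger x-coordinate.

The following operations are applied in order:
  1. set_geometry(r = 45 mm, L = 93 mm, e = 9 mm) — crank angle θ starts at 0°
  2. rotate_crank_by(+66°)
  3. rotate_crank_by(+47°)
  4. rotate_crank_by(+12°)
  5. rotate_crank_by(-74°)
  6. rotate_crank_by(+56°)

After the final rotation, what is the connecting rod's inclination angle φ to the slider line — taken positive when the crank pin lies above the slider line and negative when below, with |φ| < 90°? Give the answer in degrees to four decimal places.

set_geometry: r = 45 mm, L = 93 mm, e = 9 mm; θ ← 0°
rotate_crank_by(+66°): θ ← 0° +66° = 66°
rotate_crank_by(+47°): θ ← 66° +47° = 113°
rotate_crank_by(+12°): θ ← 113° +12° = 125°
rotate_crank_by(-74°): θ ← 125° -74° = 51°
rotate_crank_by(+56°): θ ← 51° +56° = 107°
crank pin P = (r cos θ, r sin θ) = (-13.156727, 43.033714)
h = r sin θ − e = 43.033714 − 9 = 34.033714
sin φ = h / L = 34.033714 / 93 = 0.36595391
φ = arcsin(0.36595391) = 21.466300°

21.4663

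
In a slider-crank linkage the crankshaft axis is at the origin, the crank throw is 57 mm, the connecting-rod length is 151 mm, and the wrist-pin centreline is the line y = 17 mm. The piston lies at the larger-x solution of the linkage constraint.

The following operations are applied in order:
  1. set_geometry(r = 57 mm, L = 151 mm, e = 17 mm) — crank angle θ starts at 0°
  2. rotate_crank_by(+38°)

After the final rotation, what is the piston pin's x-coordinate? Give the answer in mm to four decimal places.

194.8288

set_geometry: r = 57 mm, L = 151 mm, e = 17 mm; θ ← 0°
rotate_crank_by(+38°): θ ← 0° +38° = 38°
crank pin P = (r cos θ, r sin θ) = (44.916613, 35.092704)
h = r sin θ − e = 35.092704 − 17 = 18.092704
x = r cos θ + √(L² − h²) = 44.916613 + √(22801.0 − 327.3459) = 44.916613 + 149.912154 = 194.828767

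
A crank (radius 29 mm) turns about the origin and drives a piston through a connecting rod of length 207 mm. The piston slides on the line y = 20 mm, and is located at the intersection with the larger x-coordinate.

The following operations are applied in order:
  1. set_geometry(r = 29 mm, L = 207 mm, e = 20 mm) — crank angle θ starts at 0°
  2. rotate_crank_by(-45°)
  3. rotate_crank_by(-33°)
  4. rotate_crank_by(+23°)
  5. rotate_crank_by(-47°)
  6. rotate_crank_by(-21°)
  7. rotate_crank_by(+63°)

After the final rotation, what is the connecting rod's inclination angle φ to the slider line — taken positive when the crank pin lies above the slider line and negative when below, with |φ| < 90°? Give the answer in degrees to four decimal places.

-12.5884

set_geometry: r = 29 mm, L = 207 mm, e = 20 mm; θ ← 0°
rotate_crank_by(-45°): θ ← 0° -45° = -45°
rotate_crank_by(-33°): θ ← -45° -33° = -78°
rotate_crank_by(+23°): θ ← -78° +23° = -55°
rotate_crank_by(-47°): θ ← -55° -47° = -102°
rotate_crank_by(-21°): θ ← -102° -21° = -123°
rotate_crank_by(+63°): θ ← -123° +63° = -60°
crank pin P = (r cos θ, r sin θ) = (14.500000, -25.114737)
h = r sin θ − e = -25.114737 − 20 = -45.114737
sin φ = h / L = -45.114737 / 207 = -0.21794559
φ = arcsin(-0.21794559) = -12.588396°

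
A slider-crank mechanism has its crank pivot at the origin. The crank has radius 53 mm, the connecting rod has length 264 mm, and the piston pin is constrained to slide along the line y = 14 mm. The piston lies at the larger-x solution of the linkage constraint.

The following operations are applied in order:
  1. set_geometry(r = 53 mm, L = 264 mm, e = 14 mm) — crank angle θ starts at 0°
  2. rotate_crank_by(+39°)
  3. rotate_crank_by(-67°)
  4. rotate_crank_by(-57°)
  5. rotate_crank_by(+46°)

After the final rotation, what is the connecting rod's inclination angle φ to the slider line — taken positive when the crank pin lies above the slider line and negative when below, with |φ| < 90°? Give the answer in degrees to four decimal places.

set_geometry: r = 53 mm, L = 264 mm, e = 14 mm; θ ← 0°
rotate_crank_by(+39°): θ ← 0° +39° = 39°
rotate_crank_by(-67°): θ ← 39° -67° = -28°
rotate_crank_by(-57°): θ ← -28° -57° = -85°
rotate_crank_by(+46°): θ ← -85° +46° = -39°
crank pin P = (r cos θ, r sin θ) = (41.188736, -33.353981)
h = r sin θ − e = -33.353981 − 14 = -47.353981
sin φ = h / L = -47.353981 / 264 = -0.17937114
φ = arcsin(-0.17937114) = -10.333133°

-10.3331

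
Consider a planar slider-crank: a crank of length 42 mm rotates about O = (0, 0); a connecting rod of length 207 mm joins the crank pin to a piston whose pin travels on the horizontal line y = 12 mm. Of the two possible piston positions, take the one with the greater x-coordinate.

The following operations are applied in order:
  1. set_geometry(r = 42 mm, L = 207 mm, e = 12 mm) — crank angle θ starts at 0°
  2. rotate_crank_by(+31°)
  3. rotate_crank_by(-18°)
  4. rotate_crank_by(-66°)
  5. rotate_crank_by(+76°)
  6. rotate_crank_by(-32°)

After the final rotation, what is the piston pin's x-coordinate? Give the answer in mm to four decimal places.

set_geometry: r = 42 mm, L = 207 mm, e = 12 mm; θ ← 0°
rotate_crank_by(+31°): θ ← 0° +31° = 31°
rotate_crank_by(-18°): θ ← 31° -18° = 13°
rotate_crank_by(-66°): θ ← 13° -66° = -53°
rotate_crank_by(+76°): θ ← -53° +76° = 23°
rotate_crank_by(-32°): θ ← 23° -32° = -9°
crank pin P = (r cos θ, r sin θ) = (41.482910, -6.570248)
h = r sin θ − e = -6.570248 − 12 = -18.570248
x = r cos θ + √(L² − h²) = 41.482910 + √(42849.0 − 344.8541) = 41.482910 + 206.165336 = 247.648247

247.6482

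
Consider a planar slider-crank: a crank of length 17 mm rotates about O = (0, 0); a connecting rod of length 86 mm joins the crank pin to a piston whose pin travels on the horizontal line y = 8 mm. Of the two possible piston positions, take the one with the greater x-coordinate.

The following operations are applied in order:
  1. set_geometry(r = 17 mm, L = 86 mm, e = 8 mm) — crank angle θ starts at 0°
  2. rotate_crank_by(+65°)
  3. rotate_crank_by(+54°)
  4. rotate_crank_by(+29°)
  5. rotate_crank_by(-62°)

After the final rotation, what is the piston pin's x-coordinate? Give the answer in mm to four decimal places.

86.7180

set_geometry: r = 17 mm, L = 86 mm, e = 8 mm; θ ← 0°
rotate_crank_by(+65°): θ ← 0° +65° = 65°
rotate_crank_by(+54°): θ ← 65° +54° = 119°
rotate_crank_by(+29°): θ ← 119° +29° = 148°
rotate_crank_by(-62°): θ ← 148° -62° = 86°
crank pin P = (r cos θ, r sin θ) = (1.185860, 16.958589)
h = r sin θ − e = 16.958589 − 8 = 8.958589
x = r cos θ + √(L² − h²) = 1.185860 + √(7396.0 − 80.2563) = 1.185860 + 85.532121 = 86.717981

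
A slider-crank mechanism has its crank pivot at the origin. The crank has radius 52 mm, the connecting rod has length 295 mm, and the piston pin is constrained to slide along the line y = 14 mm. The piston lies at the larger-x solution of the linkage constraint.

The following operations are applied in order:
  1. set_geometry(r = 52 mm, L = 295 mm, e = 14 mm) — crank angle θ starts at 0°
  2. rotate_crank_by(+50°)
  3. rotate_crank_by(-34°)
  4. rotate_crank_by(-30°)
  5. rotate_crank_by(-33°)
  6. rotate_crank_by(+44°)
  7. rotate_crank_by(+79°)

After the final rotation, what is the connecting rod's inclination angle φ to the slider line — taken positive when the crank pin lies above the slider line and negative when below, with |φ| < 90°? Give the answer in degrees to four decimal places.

set_geometry: r = 52 mm, L = 295 mm, e = 14 mm; θ ← 0°
rotate_crank_by(+50°): θ ← 0° +50° = 50°
rotate_crank_by(-34°): θ ← 50° -34° = 16°
rotate_crank_by(-30°): θ ← 16° -30° = -14°
rotate_crank_by(-33°): θ ← -14° -33° = -47°
rotate_crank_by(+44°): θ ← -47° +44° = -3°
rotate_crank_by(+79°): θ ← -3° +79° = 76°
crank pin P = (r cos θ, r sin θ) = (12.579939, 50.455378)
h = r sin θ − e = 50.455378 − 14 = 36.455378
sin φ = h / L = 36.455378 / 295 = 0.12357755
φ = arcsin(0.12357755) = 7.098619°

7.0986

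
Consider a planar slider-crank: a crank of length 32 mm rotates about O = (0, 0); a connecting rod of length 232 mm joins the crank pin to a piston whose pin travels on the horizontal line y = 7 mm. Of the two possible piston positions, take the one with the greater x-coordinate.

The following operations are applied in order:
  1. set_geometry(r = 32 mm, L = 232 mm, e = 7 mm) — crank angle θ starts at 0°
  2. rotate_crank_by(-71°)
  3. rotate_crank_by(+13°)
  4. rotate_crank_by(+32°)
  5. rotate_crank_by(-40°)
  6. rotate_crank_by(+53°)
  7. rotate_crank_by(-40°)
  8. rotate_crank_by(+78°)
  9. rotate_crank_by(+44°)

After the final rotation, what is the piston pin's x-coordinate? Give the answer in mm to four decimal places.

242.3373

set_geometry: r = 32 mm, L = 232 mm, e = 7 mm; θ ← 0°
rotate_crank_by(-71°): θ ← 0° -71° = -71°
rotate_crank_by(+13°): θ ← -71° +13° = -58°
rotate_crank_by(+32°): θ ← -58° +32° = -26°
rotate_crank_by(-40°): θ ← -26° -40° = -66°
rotate_crank_by(+53°): θ ← -66° +53° = -13°
rotate_crank_by(-40°): θ ← -13° -40° = -53°
rotate_crank_by(+78°): θ ← -53° +78° = 25°
rotate_crank_by(+44°): θ ← 25° +44° = 69°
crank pin P = (r cos θ, r sin θ) = (11.467774, 29.874574)
h = r sin θ − e = 29.874574 − 7 = 22.874574
x = r cos θ + √(L² − h²) = 11.467774 + √(53824.0 − 523.2461) = 11.467774 + 230.869560 = 242.337335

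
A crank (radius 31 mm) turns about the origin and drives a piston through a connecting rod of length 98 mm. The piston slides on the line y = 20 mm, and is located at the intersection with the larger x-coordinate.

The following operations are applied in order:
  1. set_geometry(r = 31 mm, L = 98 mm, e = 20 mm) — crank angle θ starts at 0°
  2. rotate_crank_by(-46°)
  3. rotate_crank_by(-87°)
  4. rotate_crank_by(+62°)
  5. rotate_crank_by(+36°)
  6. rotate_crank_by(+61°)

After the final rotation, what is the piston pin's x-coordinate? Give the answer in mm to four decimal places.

125.6527

set_geometry: r = 31 mm, L = 98 mm, e = 20 mm; θ ← 0°
rotate_crank_by(-46°): θ ← 0° -46° = -46°
rotate_crank_by(-87°): θ ← -46° -87° = -133°
rotate_crank_by(+62°): θ ← -133° +62° = -71°
rotate_crank_by(+36°): θ ← -71° +36° = -35°
rotate_crank_by(+61°): θ ← -35° +61° = 26°
crank pin P = (r cos θ, r sin θ) = (27.862615, 13.589506)
h = r sin θ − e = 13.589506 − 20 = -6.410494
x = r cos θ + √(L² − h²) = 27.862615 + √(9604.0 − 41.0944) = 27.862615 + 97.790110 = 125.652725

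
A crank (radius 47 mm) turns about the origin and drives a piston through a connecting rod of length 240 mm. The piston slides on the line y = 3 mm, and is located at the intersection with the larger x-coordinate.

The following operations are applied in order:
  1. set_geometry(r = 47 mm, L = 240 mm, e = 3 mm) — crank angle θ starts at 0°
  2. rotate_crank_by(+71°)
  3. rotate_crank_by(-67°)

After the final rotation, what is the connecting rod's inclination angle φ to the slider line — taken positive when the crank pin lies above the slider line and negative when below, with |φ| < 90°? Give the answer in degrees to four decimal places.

0.0665

set_geometry: r = 47 mm, L = 240 mm, e = 3 mm; θ ← 0°
rotate_crank_by(+71°): θ ← 0° +71° = 71°
rotate_crank_by(-67°): θ ← 71° -67° = 4°
crank pin P = (r cos θ, r sin θ) = (46.885510, 3.278554)
h = r sin θ − e = 3.278554 − 3 = 0.278554
sin φ = h / L = 0.278554 / 240 = 0.00116064
φ = arcsin(0.00116064) = 0.066500°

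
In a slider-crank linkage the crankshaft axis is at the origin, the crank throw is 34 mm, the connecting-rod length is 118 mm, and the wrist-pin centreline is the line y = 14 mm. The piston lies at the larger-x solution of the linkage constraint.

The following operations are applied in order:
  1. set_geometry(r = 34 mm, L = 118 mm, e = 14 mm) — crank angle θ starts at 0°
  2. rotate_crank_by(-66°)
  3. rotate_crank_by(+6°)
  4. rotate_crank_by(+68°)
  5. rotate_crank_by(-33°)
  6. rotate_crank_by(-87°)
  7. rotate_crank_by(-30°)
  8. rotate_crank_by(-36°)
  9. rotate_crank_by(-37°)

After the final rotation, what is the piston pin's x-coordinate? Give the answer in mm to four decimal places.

90.0205

set_geometry: r = 34 mm, L = 118 mm, e = 14 mm; θ ← 0°
rotate_crank_by(-66°): θ ← 0° -66° = -66°
rotate_crank_by(+6°): θ ← -66° +6° = -60°
rotate_crank_by(+68°): θ ← -60° +68° = 8°
rotate_crank_by(-33°): θ ← 8° -33° = -25°
rotate_crank_by(-87°): θ ← -25° -87° = -112°
rotate_crank_by(-30°): θ ← -112° -30° = -142°
rotate_crank_by(-36°): θ ← -142° -36° = -178°
rotate_crank_by(-37°): θ ← -178° -37° = -215°
crank pin P = (r cos θ, r sin θ) = (-27.851170, 19.501599)
h = r sin θ − e = 19.501599 − 14 = 5.501599
x = r cos θ + √(L² − h²) = -27.851170 + √(13924.0 − 30.2676) = -27.851170 + 117.871678 = 90.020508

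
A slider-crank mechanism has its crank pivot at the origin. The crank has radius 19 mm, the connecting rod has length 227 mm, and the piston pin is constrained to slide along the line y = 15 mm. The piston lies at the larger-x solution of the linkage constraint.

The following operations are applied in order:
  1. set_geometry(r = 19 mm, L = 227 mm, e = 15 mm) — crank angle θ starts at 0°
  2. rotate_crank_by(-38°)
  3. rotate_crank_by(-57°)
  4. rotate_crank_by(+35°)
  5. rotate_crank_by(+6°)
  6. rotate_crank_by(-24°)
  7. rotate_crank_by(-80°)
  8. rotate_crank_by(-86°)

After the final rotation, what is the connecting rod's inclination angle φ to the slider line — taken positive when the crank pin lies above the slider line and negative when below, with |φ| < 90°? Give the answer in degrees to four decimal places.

0.5243

set_geometry: r = 19 mm, L = 227 mm, e = 15 mm; θ ← 0°
rotate_crank_by(-38°): θ ← 0° -38° = -38°
rotate_crank_by(-57°): θ ← -38° -57° = -95°
rotate_crank_by(+35°): θ ← -95° +35° = -60°
rotate_crank_by(+6°): θ ← -60° +6° = -54°
rotate_crank_by(-24°): θ ← -54° -24° = -78°
rotate_crank_by(-80°): θ ← -78° -80° = -158°
rotate_crank_by(-86°): θ ← -158° -86° = -244°
crank pin P = (r cos θ, r sin θ) = (-8.329052, 17.077087)
h = r sin θ − e = 17.077087 − 15 = 2.077087
sin φ = h / L = 2.077087 / 227 = 0.00915016
φ = arcsin(0.00915016) = 0.524273°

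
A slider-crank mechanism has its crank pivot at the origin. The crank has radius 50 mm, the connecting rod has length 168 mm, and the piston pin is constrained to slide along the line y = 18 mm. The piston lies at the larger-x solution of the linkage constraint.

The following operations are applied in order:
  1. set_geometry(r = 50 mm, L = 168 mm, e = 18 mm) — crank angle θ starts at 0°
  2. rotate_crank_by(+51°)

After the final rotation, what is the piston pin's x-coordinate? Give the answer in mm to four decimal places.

set_geometry: r = 50 mm, L = 168 mm, e = 18 mm; θ ← 0°
rotate_crank_by(+51°): θ ← 0° +51° = 51°
crank pin P = (r cos θ, r sin θ) = (31.466020, 38.857298)
h = r sin θ − e = 38.857298 − 18 = 20.857298
x = r cos θ + √(L² − h²) = 31.466020 + √(28224.0 − 435.0269) = 31.466020 + 166.700249 = 198.166269

198.1663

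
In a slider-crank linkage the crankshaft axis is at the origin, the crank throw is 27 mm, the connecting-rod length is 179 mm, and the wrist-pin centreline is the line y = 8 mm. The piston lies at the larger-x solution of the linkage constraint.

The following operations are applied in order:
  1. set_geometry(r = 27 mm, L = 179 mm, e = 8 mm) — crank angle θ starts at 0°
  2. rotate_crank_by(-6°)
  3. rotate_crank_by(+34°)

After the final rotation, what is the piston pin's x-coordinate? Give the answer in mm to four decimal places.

set_geometry: r = 27 mm, L = 179 mm, e = 8 mm; θ ← 0°
rotate_crank_by(-6°): θ ← 0° -6° = -6°
rotate_crank_by(+34°): θ ← -6° +34° = 28°
crank pin P = (r cos θ, r sin θ) = (23.839585, 12.675732)
h = r sin θ − e = 12.675732 − 8 = 4.675732
x = r cos θ + √(L² − h²) = 23.839585 + √(32041.0 − 21.8625) = 23.839585 + 178.938921 = 202.778506

202.7785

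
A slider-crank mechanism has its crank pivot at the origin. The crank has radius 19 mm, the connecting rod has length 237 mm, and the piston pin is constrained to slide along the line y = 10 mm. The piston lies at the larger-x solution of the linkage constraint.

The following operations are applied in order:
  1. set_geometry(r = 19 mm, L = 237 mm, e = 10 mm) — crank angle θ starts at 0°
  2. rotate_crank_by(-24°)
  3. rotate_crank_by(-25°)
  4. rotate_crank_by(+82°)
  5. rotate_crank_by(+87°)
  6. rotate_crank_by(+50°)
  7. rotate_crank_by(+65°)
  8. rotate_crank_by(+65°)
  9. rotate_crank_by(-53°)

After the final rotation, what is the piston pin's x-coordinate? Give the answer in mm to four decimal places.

set_geometry: r = 19 mm, L = 237 mm, e = 10 mm; θ ← 0°
rotate_crank_by(-24°): θ ← 0° -24° = -24°
rotate_crank_by(-25°): θ ← -24° -25° = -49°
rotate_crank_by(+82°): θ ← -49° +82° = 33°
rotate_crank_by(+87°): θ ← 33° +87° = 120°
rotate_crank_by(+50°): θ ← 120° +50° = 170°
rotate_crank_by(+65°): θ ← 170° +65° = 235°
rotate_crank_by(+65°): θ ← 235° +65° = 300°
rotate_crank_by(-53°): θ ← 300° -53° = 247°
crank pin P = (r cos θ, r sin θ) = (-7.423891, -17.489592)
h = r sin θ − e = -17.489592 − 10 = -27.489592
x = r cos θ + √(L² − h²) = -7.423891 + √(56169.0 − 755.6777) = -7.423891 + 235.400345 = 227.976453

227.9765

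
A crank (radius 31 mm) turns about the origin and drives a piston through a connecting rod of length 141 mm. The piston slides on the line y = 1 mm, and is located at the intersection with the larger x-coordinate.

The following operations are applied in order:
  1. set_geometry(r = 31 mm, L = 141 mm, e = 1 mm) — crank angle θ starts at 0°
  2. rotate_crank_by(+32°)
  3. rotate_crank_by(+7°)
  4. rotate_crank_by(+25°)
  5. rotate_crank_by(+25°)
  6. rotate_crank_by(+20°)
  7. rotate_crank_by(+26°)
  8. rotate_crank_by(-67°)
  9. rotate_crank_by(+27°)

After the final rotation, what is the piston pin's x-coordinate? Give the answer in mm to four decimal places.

135.0954

set_geometry: r = 31 mm, L = 141 mm, e = 1 mm; θ ← 0°
rotate_crank_by(+32°): θ ← 0° +32° = 32°
rotate_crank_by(+7°): θ ← 32° +7° = 39°
rotate_crank_by(+25°): θ ← 39° +25° = 64°
rotate_crank_by(+25°): θ ← 64° +25° = 89°
rotate_crank_by(+20°): θ ← 89° +20° = 109°
rotate_crank_by(+26°): θ ← 109° +26° = 135°
rotate_crank_by(-67°): θ ← 135° -67° = 68°
rotate_crank_by(+27°): θ ← 68° +27° = 95°
crank pin P = (r cos θ, r sin θ) = (-2.701828, 30.882036)
h = r sin θ − e = 30.882036 − 1 = 29.882036
x = r cos θ + √(L² − h²) = -2.701828 + √(19881.0 − 892.9361) = -2.701828 + 137.797184 = 135.095356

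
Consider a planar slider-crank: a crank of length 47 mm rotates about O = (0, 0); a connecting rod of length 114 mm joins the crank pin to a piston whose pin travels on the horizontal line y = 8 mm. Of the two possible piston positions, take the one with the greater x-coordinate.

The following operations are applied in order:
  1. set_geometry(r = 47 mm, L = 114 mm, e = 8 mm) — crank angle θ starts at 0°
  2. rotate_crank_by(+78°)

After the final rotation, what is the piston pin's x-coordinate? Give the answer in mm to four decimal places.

set_geometry: r = 47 mm, L = 114 mm, e = 8 mm; θ ← 0°
rotate_crank_by(+78°): θ ← 0° +78° = 78°
crank pin P = (r cos θ, r sin θ) = (9.771849, 45.972937)
h = r sin θ − e = 45.972937 − 8 = 37.972937
x = r cos θ + √(L² − h²) = 9.771849 + √(12996.0 − 1441.9440) = 9.771849 + 107.489795 = 117.261645

117.2616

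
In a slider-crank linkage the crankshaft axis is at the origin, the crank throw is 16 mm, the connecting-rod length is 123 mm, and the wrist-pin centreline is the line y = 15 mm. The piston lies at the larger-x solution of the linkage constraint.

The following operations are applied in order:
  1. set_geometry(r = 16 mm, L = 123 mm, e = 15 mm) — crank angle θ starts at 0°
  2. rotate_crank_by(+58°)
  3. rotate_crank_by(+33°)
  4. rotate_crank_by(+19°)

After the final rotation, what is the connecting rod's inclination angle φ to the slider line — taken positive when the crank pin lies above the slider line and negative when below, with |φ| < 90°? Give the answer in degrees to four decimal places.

set_geometry: r = 16 mm, L = 123 mm, e = 15 mm; θ ← 0°
rotate_crank_by(+58°): θ ← 0° +58° = 58°
rotate_crank_by(+33°): θ ← 58° +33° = 91°
rotate_crank_by(+19°): θ ← 91° +19° = 110°
crank pin P = (r cos θ, r sin θ) = (-5.472322, 15.035082)
h = r sin θ − e = 15.035082 − 15 = 0.035082
sin φ = h / L = 0.035082 / 123 = 0.00028522
φ = arcsin(0.00028522) = 0.016342°

0.0163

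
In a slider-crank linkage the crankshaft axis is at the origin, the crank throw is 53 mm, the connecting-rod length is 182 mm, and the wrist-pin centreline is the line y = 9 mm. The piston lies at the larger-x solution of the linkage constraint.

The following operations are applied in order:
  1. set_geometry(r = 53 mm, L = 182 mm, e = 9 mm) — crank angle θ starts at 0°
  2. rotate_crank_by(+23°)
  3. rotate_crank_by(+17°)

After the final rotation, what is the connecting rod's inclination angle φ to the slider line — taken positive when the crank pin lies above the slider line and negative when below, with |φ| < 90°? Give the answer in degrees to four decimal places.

set_geometry: r = 53 mm, L = 182 mm, e = 9 mm; θ ← 0°
rotate_crank_by(+23°): θ ← 0° +23° = 23°
rotate_crank_by(+17°): θ ← 23° +17° = 40°
crank pin P = (r cos θ, r sin θ) = (40.600355, 34.067743)
h = r sin θ − e = 34.067743 − 9 = 25.067743
sin φ = h / L = 25.067743 / 182 = 0.13773485
φ = arcsin(0.13773485) = 7.916793°

7.9168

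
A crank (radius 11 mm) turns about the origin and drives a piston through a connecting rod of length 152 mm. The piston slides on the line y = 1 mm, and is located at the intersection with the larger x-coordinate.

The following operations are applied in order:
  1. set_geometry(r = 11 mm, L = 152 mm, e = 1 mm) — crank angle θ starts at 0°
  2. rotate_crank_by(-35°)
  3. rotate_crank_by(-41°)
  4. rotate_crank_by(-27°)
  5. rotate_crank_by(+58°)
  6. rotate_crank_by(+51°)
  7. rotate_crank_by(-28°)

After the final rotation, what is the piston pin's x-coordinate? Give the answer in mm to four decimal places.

set_geometry: r = 11 mm, L = 152 mm, e = 1 mm; θ ← 0°
rotate_crank_by(-35°): θ ← 0° -35° = -35°
rotate_crank_by(-41°): θ ← -35° -41° = -76°
rotate_crank_by(-27°): θ ← -76° -27° = -103°
rotate_crank_by(+58°): θ ← -103° +58° = -45°
rotate_crank_by(+51°): θ ← -45° +51° = 6°
rotate_crank_by(-28°): θ ← 6° -28° = -22°
crank pin P = (r cos θ, r sin θ) = (10.199022, -4.120673)
h = r sin θ − e = -4.120673 − 1 = -5.120673
x = r cos θ + √(L² − h²) = 10.199022 + √(23104.0 − 26.2213) = 10.199022 + 151.913721 = 162.112744

162.1127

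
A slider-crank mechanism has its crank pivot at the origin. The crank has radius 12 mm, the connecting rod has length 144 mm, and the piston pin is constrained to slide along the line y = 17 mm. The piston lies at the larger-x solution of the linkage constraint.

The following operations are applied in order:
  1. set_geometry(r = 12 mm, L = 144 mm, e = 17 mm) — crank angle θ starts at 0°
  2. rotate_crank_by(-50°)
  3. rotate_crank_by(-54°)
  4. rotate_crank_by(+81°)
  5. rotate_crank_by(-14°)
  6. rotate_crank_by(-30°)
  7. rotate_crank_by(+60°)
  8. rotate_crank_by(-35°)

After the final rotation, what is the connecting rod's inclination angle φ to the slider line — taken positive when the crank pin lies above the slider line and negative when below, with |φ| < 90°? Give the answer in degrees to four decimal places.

set_geometry: r = 12 mm, L = 144 mm, e = 17 mm; θ ← 0°
rotate_crank_by(-50°): θ ← 0° -50° = -50°
rotate_crank_by(-54°): θ ← -50° -54° = -104°
rotate_crank_by(+81°): θ ← -104° +81° = -23°
rotate_crank_by(-14°): θ ← -23° -14° = -37°
rotate_crank_by(-30°): θ ← -37° -30° = -67°
rotate_crank_by(+60°): θ ← -67° +60° = -7°
rotate_crank_by(-35°): θ ← -7° -35° = -42°
crank pin P = (r cos θ, r sin θ) = (8.917738, -8.029567)
h = r sin θ − e = -8.029567 − 17 = -25.029567
sin φ = h / L = -25.029567 / 144 = -0.17381644
φ = arcsin(-0.17381644) = -10.009790°

-10.0098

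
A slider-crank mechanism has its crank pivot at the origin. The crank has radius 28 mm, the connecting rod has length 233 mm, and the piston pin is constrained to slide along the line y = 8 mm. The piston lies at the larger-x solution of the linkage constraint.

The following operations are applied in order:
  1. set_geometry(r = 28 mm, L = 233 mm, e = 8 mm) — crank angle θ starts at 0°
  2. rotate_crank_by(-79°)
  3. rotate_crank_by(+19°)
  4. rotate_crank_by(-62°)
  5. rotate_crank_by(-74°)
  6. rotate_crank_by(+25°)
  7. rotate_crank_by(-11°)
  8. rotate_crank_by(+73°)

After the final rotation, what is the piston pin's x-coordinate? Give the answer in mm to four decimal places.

set_geometry: r = 28 mm, L = 233 mm, e = 8 mm; θ ← 0°
rotate_crank_by(-79°): θ ← 0° -79° = -79°
rotate_crank_by(+19°): θ ← -79° +19° = -60°
rotate_crank_by(-62°): θ ← -60° -62° = -122°
rotate_crank_by(-74°): θ ← -122° -74° = -196°
rotate_crank_by(+25°): θ ← -196° +25° = -171°
rotate_crank_by(-11°): θ ← -171° -11° = -182°
rotate_crank_by(+73°): θ ← -182° +73° = -109°
crank pin P = (r cos θ, r sin θ) = (-9.115908, -26.474520)
h = r sin θ − e = -26.474520 − 8 = -34.474520
x = r cos θ + √(L² − h²) = -9.115908 + √(54289.0 − 1188.4925) = -9.115908 + 230.435474 = 221.319565

221.3196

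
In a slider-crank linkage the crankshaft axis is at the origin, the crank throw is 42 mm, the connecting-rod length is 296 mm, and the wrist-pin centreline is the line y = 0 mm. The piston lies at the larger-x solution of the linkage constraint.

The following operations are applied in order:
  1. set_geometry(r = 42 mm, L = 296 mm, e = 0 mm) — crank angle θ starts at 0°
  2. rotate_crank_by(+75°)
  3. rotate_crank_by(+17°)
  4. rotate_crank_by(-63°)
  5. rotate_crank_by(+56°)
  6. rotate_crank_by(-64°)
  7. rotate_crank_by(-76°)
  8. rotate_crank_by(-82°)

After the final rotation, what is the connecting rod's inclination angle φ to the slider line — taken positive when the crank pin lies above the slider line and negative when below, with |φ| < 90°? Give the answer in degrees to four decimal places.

-5.5532

set_geometry: r = 42 mm, L = 296 mm, e = 0 mm; θ ← 0°
rotate_crank_by(+75°): θ ← 0° +75° = 75°
rotate_crank_by(+17°): θ ← 75° +17° = 92°
rotate_crank_by(-63°): θ ← 92° -63° = 29°
rotate_crank_by(+56°): θ ← 29° +56° = 85°
rotate_crank_by(-64°): θ ← 85° -64° = 21°
rotate_crank_by(-76°): θ ← 21° -76° = -55°
rotate_crank_by(-82°): θ ← -55° -82° = -137°
crank pin P = (r cos θ, r sin θ) = (-30.716855, -28.643931)
h = r sin θ − e = -28.643931 − 0 = -28.643931
sin φ = h / L = -28.643931 / 296 = -0.09677004
φ = arcsin(-0.09677004) = -5.553205°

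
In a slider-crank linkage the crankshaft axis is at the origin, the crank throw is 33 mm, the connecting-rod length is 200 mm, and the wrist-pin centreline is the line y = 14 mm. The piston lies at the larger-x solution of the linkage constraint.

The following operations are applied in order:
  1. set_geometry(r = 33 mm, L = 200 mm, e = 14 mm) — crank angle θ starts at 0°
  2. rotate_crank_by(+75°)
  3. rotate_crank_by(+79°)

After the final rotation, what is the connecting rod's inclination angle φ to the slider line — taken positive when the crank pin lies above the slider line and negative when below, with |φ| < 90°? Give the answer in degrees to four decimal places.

set_geometry: r = 33 mm, L = 200 mm, e = 14 mm; θ ← 0°
rotate_crank_by(+75°): θ ← 0° +75° = 75°
rotate_crank_by(+79°): θ ← 75° +79° = 154°
crank pin P = (r cos θ, r sin θ) = (-29.660204, 14.466248)
h = r sin θ − e = 14.466248 − 14 = 0.466248
sin φ = h / L = 0.466248 / 200 = 0.00233124
φ = arcsin(0.00233124) = 0.133570°

0.1336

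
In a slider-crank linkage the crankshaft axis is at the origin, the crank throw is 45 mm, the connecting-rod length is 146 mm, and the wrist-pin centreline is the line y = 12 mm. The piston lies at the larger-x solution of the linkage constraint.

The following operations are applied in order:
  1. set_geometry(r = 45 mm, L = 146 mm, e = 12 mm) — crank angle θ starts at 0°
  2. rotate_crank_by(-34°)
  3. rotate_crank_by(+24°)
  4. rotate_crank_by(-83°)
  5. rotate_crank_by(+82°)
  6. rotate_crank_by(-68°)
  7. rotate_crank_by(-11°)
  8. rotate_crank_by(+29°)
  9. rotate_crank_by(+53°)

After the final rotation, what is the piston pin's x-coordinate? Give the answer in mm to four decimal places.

set_geometry: r = 45 mm, L = 146 mm, e = 12 mm; θ ← 0°
rotate_crank_by(-34°): θ ← 0° -34° = -34°
rotate_crank_by(+24°): θ ← -34° +24° = -10°
rotate_crank_by(-83°): θ ← -10° -83° = -93°
rotate_crank_by(+82°): θ ← -93° +82° = -11°
rotate_crank_by(-68°): θ ← -11° -68° = -79°
rotate_crank_by(-11°): θ ← -79° -11° = -90°
rotate_crank_by(+29°): θ ← -90° +29° = -61°
rotate_crank_by(+53°): θ ← -61° +53° = -8°
crank pin P = (r cos θ, r sin θ) = (44.562063, -6.262790)
h = r sin θ − e = -6.262790 − 12 = -18.262790
x = r cos θ + √(L² − h²) = 44.562063 + √(21316.0 − 333.5295) = 44.562063 + 144.853272 = 189.415335

189.4153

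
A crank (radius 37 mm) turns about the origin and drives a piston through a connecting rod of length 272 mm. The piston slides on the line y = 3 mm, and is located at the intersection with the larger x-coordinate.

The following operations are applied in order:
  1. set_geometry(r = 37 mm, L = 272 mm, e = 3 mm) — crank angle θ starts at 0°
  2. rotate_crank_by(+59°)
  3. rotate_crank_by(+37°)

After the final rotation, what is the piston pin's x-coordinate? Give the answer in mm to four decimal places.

set_geometry: r = 37 mm, L = 272 mm, e = 3 mm; θ ← 0°
rotate_crank_by(+59°): θ ← 0° +59° = 59°
rotate_crank_by(+37°): θ ← 59° +37° = 96°
crank pin P = (r cos θ, r sin θ) = (-3.867553, 36.797310)
h = r sin θ − e = 36.797310 − 3 = 33.797310
x = r cos θ + √(L² − h²) = -3.867553 + √(73984.0 − 1142.2582) = -3.867553 + 269.892093 = 266.024540

266.0245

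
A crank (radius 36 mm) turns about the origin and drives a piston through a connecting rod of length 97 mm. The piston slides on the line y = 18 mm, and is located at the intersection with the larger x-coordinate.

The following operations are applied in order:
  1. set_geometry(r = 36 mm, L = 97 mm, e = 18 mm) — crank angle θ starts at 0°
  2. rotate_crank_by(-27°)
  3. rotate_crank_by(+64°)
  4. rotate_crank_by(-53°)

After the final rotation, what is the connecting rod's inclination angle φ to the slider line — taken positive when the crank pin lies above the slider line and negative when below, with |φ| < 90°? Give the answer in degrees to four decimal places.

-16.7302

set_geometry: r = 36 mm, L = 97 mm, e = 18 mm; θ ← 0°
rotate_crank_by(-27°): θ ← 0° -27° = -27°
rotate_crank_by(+64°): θ ← -27° +64° = 37°
rotate_crank_by(-53°): θ ← 37° -53° = -16°
crank pin P = (r cos θ, r sin θ) = (34.605421, -9.922945)
h = r sin θ − e = -9.922945 − 18 = -27.922945
sin φ = h / L = -27.922945 / 97 = -0.28786541
φ = arcsin(-0.28786541) = -16.730204°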